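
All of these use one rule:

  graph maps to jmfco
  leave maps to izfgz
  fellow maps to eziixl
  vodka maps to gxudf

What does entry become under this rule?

zswmv

This is an affine cipher: with a=0,…,z=25, each position x becomes (5x+5) mod 26.
Applying it to entry: e(4)→5·4+5≡25=z; n(13)→5·13+5≡18=s; t(19)→5·19+5≡22=w; r(17)→5·17+5≡12=m; y(24)→5·24+5≡21=v (all mod 26).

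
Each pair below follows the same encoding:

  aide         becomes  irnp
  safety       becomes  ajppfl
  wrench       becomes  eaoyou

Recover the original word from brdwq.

title

The shift increases by 1 at each position, starting from +8: 8, 9, 10, ….
Decoding brdwq: b−8=t, r−9=i, d−10=t, w−11=l, q−12=e.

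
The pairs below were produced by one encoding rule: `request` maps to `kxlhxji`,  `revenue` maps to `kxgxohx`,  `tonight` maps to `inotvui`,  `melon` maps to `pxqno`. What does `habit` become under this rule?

r(17)→k(10) and e(4)→x(23) fit y≡25x+1 (mod 26); the inverse of 25 mod 26 is 25. Treating letters as 0–25, the rule is x ↦ 25x + 1 (mod 26).
For habit: h(7)→25·7+1≡20=u; a(0)→25·0+1≡1=b; b(1)→25·1+1≡0=a; i(8)→25·8+1≡19=t; t(19)→25·19+1≡8=i (all mod 26).

ubati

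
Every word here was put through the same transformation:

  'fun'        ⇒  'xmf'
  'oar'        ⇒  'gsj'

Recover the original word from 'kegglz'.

Every letter moves 18 places later in the alphabet, wrapping around z→a.
Reversing it on kegglz: k−18=s, e−18=m, g−18=o, g−18=o, l−18=t, z−18=h.

smooth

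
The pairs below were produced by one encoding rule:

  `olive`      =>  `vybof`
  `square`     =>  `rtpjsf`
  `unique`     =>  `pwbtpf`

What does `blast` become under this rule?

iyjrq

o(14)→v(21) and l(11)→y(24) fit y≡25x+9 (mod 26); the inverse of 25 mod 26 is 25. This is an affine cipher: with a=0,…,z=25, each position x becomes (25x+9) mod 26.
For blast: b(1)→25·1+9≡8=i; l(11)→25·11+9≡24=y; a(0)→25·0+9≡9=j; s(18)→25·18+9≡17=r; t(19)→25·19+9≡16=q (all mod 26).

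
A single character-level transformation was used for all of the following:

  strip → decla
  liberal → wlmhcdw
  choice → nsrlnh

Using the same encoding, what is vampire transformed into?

gdxalch

The shift depends on letter class: consonant s→d is +11, but vowel i→l is +3. Vowels shift forward by 3 and consonants shift forward by 11.
On vampire: v(cons)+11=g, a(vowel)+3=d, m(cons)+11=x, p(cons)+11=a, i(vowel)+3=l, r(cons)+11=c, e(vowel)+3=h.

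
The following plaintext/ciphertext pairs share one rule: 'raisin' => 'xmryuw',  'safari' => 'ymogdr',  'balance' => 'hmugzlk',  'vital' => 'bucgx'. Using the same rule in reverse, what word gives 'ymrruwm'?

It's a Vigenère-style cipher with numeric key [6,12,9]: position i shifts by key[i mod 3].
Undoing it on ymrruwm: y−6=s, m−12=a, r−9=i, r−6=l, u−12=i, w−9=n, m−6=g.

sailing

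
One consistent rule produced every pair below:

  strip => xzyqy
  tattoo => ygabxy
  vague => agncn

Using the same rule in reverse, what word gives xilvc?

scent

The shift increases by 1 at each position, starting from +5: 5, 6, 7, ….
Undoing it on xilvc: x−5=s, i−6=c, l−7=e, v−8=n, c−9=t.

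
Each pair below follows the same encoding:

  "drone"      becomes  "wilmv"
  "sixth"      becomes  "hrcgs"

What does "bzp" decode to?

Each letter is replaced by its mirror in the alphabet: a↔z, b↔y, c↔x, and so on (the Atbash cipher).
Undoing it on bzp: b↔y, z↔a, p↔k.

yak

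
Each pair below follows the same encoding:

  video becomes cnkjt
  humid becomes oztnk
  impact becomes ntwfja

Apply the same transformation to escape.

The rule splits by letter class: vowels +5, consonants +7.
On escape: e(vowel)+5=j, s(cons)+7=z, c(cons)+7=j, a(vowel)+5=f, p(cons)+7=w, e(vowel)+5=j.

jzjfwj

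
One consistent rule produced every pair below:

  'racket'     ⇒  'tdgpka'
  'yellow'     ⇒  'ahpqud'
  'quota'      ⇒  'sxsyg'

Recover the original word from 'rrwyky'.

poster

In racket: r→t is +2, a→d is +3, c→g is +4, k→p is +5 — the shift increases by 1 each position. Each letter shifts forward by (position + 2), i.e. 2, 3, 4, … — the shift grows by one for each successive letter.
Reversing it on rrwyky: r−2=p, r−3=o, w−4=s, y−5=t, k−6=e, y−7=r.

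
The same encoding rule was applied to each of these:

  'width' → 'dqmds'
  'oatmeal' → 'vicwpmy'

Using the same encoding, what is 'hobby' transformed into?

Each letter shifts forward by (position + 7), i.e. 7, 8, 9, … — the shift grows by one for each successive letter.
On hobby: h+7=o, o+8=w, b+9=k, b+10=l, y+11=j.

owklj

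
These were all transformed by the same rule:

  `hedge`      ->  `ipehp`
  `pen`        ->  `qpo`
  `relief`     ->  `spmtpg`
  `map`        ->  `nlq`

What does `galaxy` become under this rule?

hlmlyz

Vowels shift forward by 11 and consonants shift forward by 1.
On galaxy: g(cons)+1=h, a(vowel)+11=l, l(cons)+1=m, a(vowel)+11=l, x(cons)+1=y, y(cons)+1=z.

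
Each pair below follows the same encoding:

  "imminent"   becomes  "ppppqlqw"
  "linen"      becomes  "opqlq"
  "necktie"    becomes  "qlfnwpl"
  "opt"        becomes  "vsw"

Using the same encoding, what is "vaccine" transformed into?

yhffpql

The shift depends on letter class: consonant m→p is +3, but vowel i→p is +7. The rule splits by letter class: vowels +7, consonants +3.
For vaccine: v(cons)+3=y, a(vowel)+7=h, c(cons)+3=f, c(cons)+3=f, i(vowel)+7=p, n(cons)+3=q, e(vowel)+7=l.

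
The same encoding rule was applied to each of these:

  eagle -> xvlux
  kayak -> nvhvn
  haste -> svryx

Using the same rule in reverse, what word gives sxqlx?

This is an affine cipher: with a=0,…,z=25, each position x becomes (7x+21) mod 26.
Reversing it on sxqlx: s(18)→15·(18−21)≡7=h; x(23)→15·(23−21)≡4=e; q(16)→15·(16−21)≡3=d; l(11)→15·(11−21)≡6=g; x(23)→15·(23−21)≡4=e (all mod 26).

hedge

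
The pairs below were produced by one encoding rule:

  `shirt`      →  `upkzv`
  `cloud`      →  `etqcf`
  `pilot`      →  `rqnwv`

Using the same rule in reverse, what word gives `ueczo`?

Shifts by position in shirt: pos 0: s→u (+2), pos 1: h→p (+8), pos 2: i→k (+2), pos 3: r→z (+8) — repeating every 2. It's a Vigenère-style cipher with numeric key [2,8]: position i shifts by key[i mod 2].
Decoding ueczo: u−2=s, e−8=w, c−2=a, z−8=r, o−2=m.

swarm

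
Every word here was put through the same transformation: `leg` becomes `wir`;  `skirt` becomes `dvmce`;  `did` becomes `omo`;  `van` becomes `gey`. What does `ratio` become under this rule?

ceems

The shift depends on letter class: consonant l→w is +11, but vowel e→i is +4. The rule splits by letter class: vowels +4, consonants +11.
On ratio: r(cons)+11=c, a(vowel)+4=e, t(cons)+11=e, i(vowel)+4=m, o(vowel)+4=s.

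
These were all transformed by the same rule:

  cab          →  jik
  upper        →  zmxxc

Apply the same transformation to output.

bcxbcw

The output letters match the input read backwards, each shifted +8: cab reversed is bac. Read the word backwards and shift each letter +8.
For output: reverse → tuptuo; then shift: t+8=b, u+8=c, p+8=x, t+8=b, u+8=c, o+8=w.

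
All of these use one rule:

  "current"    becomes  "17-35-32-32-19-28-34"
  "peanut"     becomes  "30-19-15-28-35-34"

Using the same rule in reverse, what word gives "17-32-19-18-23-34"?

credit

c is letter #3 and maps to 17: an offset of 14. The number is (letter's place in the alphabet, a=1) + 14.
Reversing it on 17-32-19-18-23-34: 17→(17−14)÷1=3=c, 32→(32−14)÷1=18=r, 19→(19−14)÷1=5=e, 18→(18−14)÷1=4=d, 23→(23−14)÷1=9=i, 34→(34−14)÷1=20=t.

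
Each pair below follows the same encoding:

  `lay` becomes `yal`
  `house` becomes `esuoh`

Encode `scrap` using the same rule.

The output letters match the input read backwards: lay reversed is yal. The word is simply reversed.
Applying it to scrap: reverse → parcs.

parcs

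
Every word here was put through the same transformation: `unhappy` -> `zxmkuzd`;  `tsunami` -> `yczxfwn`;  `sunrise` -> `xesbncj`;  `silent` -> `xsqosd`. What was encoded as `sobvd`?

Shifts by position in unhappy: pos 0: u→z (+5), pos 1: n→x (+10), pos 2: h→m (+5), pos 3: a→k (+10) — repeating every 2. It's a Vigenère-style cipher with numeric key [5,10]: position i shifts by key[i mod 2].
Undoing it on sobvd: s−5=n, o−10=e, b−5=w, v−10=l, d−5=y.

newly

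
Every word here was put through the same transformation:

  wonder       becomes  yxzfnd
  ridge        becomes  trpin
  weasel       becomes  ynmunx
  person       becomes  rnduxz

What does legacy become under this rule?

nnsclk

The shifts repeat in a cycle of length 3: positions 0,1,… shift by +2, +9, +12, then the pattern repeats.
Applying it to legacy: l+2=n, e+9=n, g+12=s, a+2=c, c+9=l, y+12=k.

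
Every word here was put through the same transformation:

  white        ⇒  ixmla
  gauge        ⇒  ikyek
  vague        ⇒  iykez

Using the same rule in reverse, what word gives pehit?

The word is reversed, then every letter is shifted forward by 4.
Reversing it on pehit: shift back: p−4=l, e−4=a, h−4=d, i−4=e, t−4=p → ladep; then reverse → pedal.

pedal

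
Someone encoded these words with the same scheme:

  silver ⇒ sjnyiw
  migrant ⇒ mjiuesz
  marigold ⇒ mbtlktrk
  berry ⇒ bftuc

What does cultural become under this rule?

Each letter shifts forward by its position index (0, 1, 2, …) — the shift grows by one for each successive letter.
For cultural: c+0=c, u+1=v, l+2=n, t+3=w, u+4=y, r+5=w, a+6=g, l+7=s.

cvnwywgs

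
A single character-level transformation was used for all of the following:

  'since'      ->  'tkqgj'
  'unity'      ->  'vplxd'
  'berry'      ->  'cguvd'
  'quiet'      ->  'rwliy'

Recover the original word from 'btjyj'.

In since: s→t is +1, i→k is +2, n→q is +3, c→g is +4 — the shift increases by 1 each position. Each letter shifts forward by (position + 1), i.e. 1, 2, 3, … — the shift grows by one for each successive letter.
Reversing it on btjyj: b−1=a, t−2=r, j−3=g, y−4=u, j−5=e.

argue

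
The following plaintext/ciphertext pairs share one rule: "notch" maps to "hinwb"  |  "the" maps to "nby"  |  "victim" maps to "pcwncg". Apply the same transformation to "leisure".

fycmoly

Compare letters: n→h is +20, o→i is +20, t→n is +20 — a constant shift. Every letter moves 20 places later in the alphabet, wrapping around z→a.
Applying it to leisure: l+20=f, e+20=y, i+20=c, s+20=m, u+20=o, r+20=l, e+20=y.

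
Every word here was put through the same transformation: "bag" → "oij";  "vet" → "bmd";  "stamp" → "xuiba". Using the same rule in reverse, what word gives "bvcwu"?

mount

The output letters match the input read backwards, each shifted +8: bag reversed is gab. Two steps: reverse the string, then apply a Caesar shift of +8.
Decoding bvcwu: shift back: b−8=t, v−8=n, c−8=u, w−8=o, u−8=m → tnuom; then reverse → mount.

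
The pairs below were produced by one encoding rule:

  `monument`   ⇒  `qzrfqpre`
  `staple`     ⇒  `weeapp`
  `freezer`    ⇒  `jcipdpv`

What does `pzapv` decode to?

lower

It's a Vigenère-style cipher with numeric key [4,11]: position i shifts by key[i mod 2].
Reversing it on pzapv: p−4=l, z−11=o, a−4=w, p−11=e, v−4=r.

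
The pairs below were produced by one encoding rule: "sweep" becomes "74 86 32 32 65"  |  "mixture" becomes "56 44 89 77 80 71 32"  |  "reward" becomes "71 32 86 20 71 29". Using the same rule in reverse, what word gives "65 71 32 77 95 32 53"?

pretzel

The formula is n = 3×(alphabet index, a=1) + 17.
Decoding 65 71 32 77 95 32 53: 65→(65−17)÷3=16=p, 71→(71−17)÷3=18=r, 32→(32−17)÷3=5=e, 77→(77−17)÷3=20=t, 95→(95−17)÷3=26=z, 32→(32−17)÷3=5=e, 53→(53−17)÷3=12=l.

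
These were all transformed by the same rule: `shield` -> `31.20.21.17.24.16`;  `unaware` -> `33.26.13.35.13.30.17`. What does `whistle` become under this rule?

s is letter #19 and maps to 31: an offset of 12. Each letter is replaced by its alphabet position (a=1..z=26) + 12.
Applying it to whistle: w=23→35, h=8→20, i=9→21, s=19→31, t=20→32, l=12→24, e=5→17.

35.20.21.31.32.24.17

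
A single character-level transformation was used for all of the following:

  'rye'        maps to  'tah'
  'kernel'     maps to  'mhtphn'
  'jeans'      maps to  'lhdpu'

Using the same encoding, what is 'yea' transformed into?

The rule splits by letter class: vowels +3, consonants +2.
On yea: y(cons)+2=a, e(vowel)+3=h, a(vowel)+3=d.

ahd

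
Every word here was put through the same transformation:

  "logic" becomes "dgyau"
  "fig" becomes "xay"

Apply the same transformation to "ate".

Compare letters: l→d is +18, o→g is +18, g→y is +18 — a constant shift. It's a constant shift of +18 (ROT18).
Applying it to ate: a+18=s, t+18=l, e+18=w.

slw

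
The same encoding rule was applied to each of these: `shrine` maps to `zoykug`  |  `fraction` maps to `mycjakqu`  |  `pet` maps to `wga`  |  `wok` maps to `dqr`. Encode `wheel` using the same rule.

doggs

Two shifts are in play — +2 for a/e/i/o/u, +7 for every other letter.
On wheel: w(cons)+7=d, h(cons)+7=o, e(vowel)+2=g, e(vowel)+2=g, l(cons)+7=s.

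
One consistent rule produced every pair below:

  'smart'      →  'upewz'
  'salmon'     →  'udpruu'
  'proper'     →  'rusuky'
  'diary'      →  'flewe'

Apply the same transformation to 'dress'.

fuixy

Each letter shifts forward by (position + 2), i.e. 2, 3, 4, … — the shift grows by one for each successive letter.
Applying it to dress: d+2=f, r+3=u, e+4=i, s+5=x, s+6=y.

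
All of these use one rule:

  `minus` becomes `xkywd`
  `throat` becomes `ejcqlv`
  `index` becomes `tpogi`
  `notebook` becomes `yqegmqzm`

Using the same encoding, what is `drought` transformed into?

otzwrje

Shifts by position in minus: pos 0: m→x (+11), pos 1: i→k (+2), pos 2: n→y (+11), pos 3: u→w (+2) — repeating every 2. The shifts repeat in a cycle of length 2: positions 0,1,… shift by +11, +2, then the pattern repeats.
On drought: d+11=o, r+2=t, o+11=z, u+2=w, g+11=r, h+2=j, t+11=e.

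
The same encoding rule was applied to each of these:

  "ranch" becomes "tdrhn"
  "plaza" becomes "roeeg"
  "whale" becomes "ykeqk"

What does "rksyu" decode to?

In ranch: r→t is +2, a→d is +3, n→r is +4, c→h is +5 — the shift increases by 1 each position. Each letter shifts forward by (position + 2), i.e. 2, 3, 4, … — the shift grows by one for each successive letter.
Undoing it on rksyu: r−2=p, k−3=h, s−4=o, y−5=t, u−6=o.

photo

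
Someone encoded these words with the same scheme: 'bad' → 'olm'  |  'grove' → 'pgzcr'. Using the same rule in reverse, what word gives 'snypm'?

The output letters match the input read backwards, each shifted +11: bad reversed is dab. Read the word backwards and shift each letter +11.
Decoding snypm: shift back: s−11=h, n−11=c, y−11=n, p−11=e, m−11=b → hcneb; then reverse → bench.

bench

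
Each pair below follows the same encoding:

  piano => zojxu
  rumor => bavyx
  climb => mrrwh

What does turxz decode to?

Shifts by position in piano: pos 0: p→z (+10), pos 1: i→o (+6), pos 2: a→j (+9), pos 3: n→x (+10), pos 4: o→u (+6) — repeating every 3. The shifts repeat in a cycle of length 3: positions 0,1,… shift by +10, +6, +9, then the pattern repeats.
Reversing it on turxz: t−10=j, u−6=o, r−9=i, x−10=n, z−6=t.

joint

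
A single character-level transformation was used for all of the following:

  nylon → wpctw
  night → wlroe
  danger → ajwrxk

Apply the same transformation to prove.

This is an affine cipher: with a=0,…,z=25, each position x becomes (23x+9) mod 26.
On prove: p(15)→23·15+9≡16=q; r(17)→23·17+9≡10=k; o(14)→23·14+9≡19=t; v(21)→23·21+9≡24=y; e(4)→23·4+9≡23=x (all mod 26).

qktyx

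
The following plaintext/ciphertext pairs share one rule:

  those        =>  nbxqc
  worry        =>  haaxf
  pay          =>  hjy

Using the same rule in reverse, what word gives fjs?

The output letters match the input read backwards, each shifted +9: those reversed is esoht. Read the word backwards and shift each letter +9.
Reversing it on fjs: shift back: f−9=w, j−9=a, s−9=j → waj; then reverse → jaw.

jaw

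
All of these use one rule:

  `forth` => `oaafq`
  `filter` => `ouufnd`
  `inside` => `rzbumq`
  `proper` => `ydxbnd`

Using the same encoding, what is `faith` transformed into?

Shifts by position in forth: pos 0: f→o (+9), pos 1: o→a (+12), pos 2: r→a (+9), pos 3: t→f (+12) — repeating every 2. The shifts repeat in a cycle of length 2: positions 0,1,… shift by +9, +12, then the pattern repeats.
On faith: f+9=o, a+12=m, i+9=r, t+12=f, h+9=q.

omrfq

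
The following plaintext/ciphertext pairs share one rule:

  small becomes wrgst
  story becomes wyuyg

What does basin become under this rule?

In small: s→w is +4, m→r is +5, a→g is +6, l→s is +7 — the shift increases by 1 each position. Each letter shifts forward by (position + 4), i.e. 4, 5, 6, … — the shift grows by one for each successive letter.
For basin: b+4=f, a+5=f, s+6=y, i+7=p, n+8=v.

ffypv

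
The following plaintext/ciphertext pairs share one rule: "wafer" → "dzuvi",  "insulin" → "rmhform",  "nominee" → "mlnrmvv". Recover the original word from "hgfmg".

stunt

Each letter is replaced by its mirror in the alphabet: a↔z, b↔y, c↔x, and so on (the Atbash cipher).
Decoding hgfmg: h↔s, g↔t, f↔u, m↔n, g↔t.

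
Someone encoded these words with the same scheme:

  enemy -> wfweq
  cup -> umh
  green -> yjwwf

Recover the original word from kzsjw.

Each letter is shifted forward by 18 in the alphabet (a Caesar shift of +18).
Reversing it on kzsjw: k−18=s, z−18=h, s−18=a, j−18=r, w−18=e.

share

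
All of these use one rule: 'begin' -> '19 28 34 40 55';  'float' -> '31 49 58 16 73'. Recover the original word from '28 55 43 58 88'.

enjoy

b(#2)→19 and e(#5)→28: differences scale by 3, so n = 3·pos + 13. The formula is n = 3×(alphabet index, a=1) + 13.
Reversing it on 28 55 43 58 88: 28→(28−13)÷3=5=e, 55→(55−13)÷3=14=n, 43→(43−13)÷3=10=j, 58→(58−13)÷3=15=o, 88→(88−13)÷3=25=y.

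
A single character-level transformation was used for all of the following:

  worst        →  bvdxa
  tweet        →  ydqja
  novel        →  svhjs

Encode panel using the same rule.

uhzjs

Shifts by position in worst: pos 0: w→b (+5), pos 1: o→v (+7), pos 2: r→d (+12), pos 3: s→x (+5), pos 4: t→a (+7) — repeating every 3. A repeating key of period 3 is used — shifts +5, +7, +12 over and over.
On panel: p+5=u, a+7=h, n+12=z, e+5=j, l+7=s.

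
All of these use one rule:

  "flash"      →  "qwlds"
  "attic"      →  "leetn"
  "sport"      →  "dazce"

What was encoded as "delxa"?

Each letter is shifted forward by 11 in the alphabet (a Caesar shift of +11).
Decoding delxa: d−11=s, e−11=t, l−11=a, x−11=m, a−11=p.

stamp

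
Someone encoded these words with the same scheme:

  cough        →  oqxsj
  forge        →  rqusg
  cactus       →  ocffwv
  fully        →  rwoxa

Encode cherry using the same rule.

ojhdtb

Shifts by position in cough: pos 0: c→o (+12), pos 1: o→q (+2), pos 2: u→x (+3), pos 3: g→s (+12), pos 4: h→j (+2) — repeating every 3. A repeating key of period 3 is used — shifts +12, +2, +3 over and over.
Applying it to cherry: c+12=o, h+2=j, e+3=h, r+12=d, r+2=t, y+3=b.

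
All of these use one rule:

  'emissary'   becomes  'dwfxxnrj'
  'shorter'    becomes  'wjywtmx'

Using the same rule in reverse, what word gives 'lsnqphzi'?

The output letters match the input read backwards, each shifted +5: emissary reversed is yrassime. Two steps: reverse the string, then apply a Caesar shift of +5.
Decoding lsnqphzi: shift back: l−5=g, s−5=n, n−5=i, q−5=l, p−5=k, h−5=c, z−5=u, i−5=d → gnilkcud; then reverse → duckling.

duckling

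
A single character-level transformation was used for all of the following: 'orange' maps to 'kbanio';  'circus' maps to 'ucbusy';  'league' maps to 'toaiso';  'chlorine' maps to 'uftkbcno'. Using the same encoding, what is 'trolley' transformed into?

o(14)→k(10) and r(17)→b(1) fit y≡23x+0 (mod 26); the inverse of 23 mod 26 is 17. Each letter's alphabet position (a=0..z=25) is mapped through 23·x+0 mod 26 — an affine cipher.
For trolley: t(19)→23·19+0≡21=v; r(17)→23·17+0≡1=b; o(14)→23·14+0≡10=k; l(11)→23·11+0≡19=t; l(11)→23·11+0≡19=t; e(4)→23·4+0≡14=o; y(24)→23·24+0≡6=g (all mod 26).

vbkttog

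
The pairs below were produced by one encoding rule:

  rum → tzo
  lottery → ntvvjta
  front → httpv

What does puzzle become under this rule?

The rule splits by letter class: vowels +5, consonants +2.
Applying it to puzzle: p(cons)+2=r, u(vowel)+5=z, z(cons)+2=b, z(cons)+2=b, l(cons)+2=n, e(vowel)+5=j.

rzbbnj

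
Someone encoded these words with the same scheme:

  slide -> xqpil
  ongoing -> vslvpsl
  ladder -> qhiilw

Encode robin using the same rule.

wvgps

The shift depends on letter class: consonant s→x is +5, but vowel i→p is +7. The rule splits by letter class: vowels +7, consonants +5.
For robin: r(cons)+5=w, o(vowel)+7=v, b(cons)+5=g, i(vowel)+7=p, n(cons)+5=s.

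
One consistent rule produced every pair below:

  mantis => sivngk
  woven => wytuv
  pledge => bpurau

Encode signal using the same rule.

Each letter's alphabet position (a=0..z=25) is mapped through 3·x+8 mod 26 — an affine cipher.
For signal: s(18)→3·18+8≡10=k; i(8)→3·8+8≡6=g; g(6)→3·6+8≡0=a; n(13)→3·13+8≡21=v; a(0)→3·0+8≡8=i; l(11)→3·11+8≡15=p (all mod 26).

kgavip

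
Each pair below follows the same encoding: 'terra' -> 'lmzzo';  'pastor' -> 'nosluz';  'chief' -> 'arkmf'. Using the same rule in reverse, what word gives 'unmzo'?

t(19)→l(11) and e(4)→m(12) fit y≡19x+14 (mod 26); the inverse of 19 mod 26 is 11. Treating letters as 0–25, the rule is x ↦ 19x + 14 (mod 26).
Undoing it on unmzo: u(20)→11·(20−14)≡14=o; n(13)→11·(13−14)≡15=p; m(12)→11·(12−14)≡4=e; z(25)→11·(25−14)≡17=r; o(14)→11·(14−14)≡0=a (all mod 26).

opera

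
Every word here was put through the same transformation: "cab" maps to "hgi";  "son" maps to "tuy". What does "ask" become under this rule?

The output letters match the input read backwards, each shifted +6: cab reversed is bac. Read the word backwards and shift each letter +6.
For ask: reverse → ksa; then shift: k+6=q, s+6=y, a+6=g.

qyg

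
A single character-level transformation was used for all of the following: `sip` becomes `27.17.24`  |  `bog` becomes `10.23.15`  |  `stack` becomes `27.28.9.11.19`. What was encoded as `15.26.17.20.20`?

grill

s is letter #19 and maps to 27: an offset of 8. Letters become their 1-based position plus 8 (so a→9, b→10, …).
Undoing it on 15.26.17.20.20: 15→(15−8)÷1=7=g, 26→(26−8)÷1=18=r, 17→(17−8)÷1=9=i, 20→(20−8)÷1=12=l, 20→(20−8)÷1=12=l.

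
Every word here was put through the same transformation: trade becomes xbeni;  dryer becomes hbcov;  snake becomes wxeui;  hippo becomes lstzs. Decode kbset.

A repeating key of period 2 is used — shifts +4, +10 over and over.
Reversing it on kbset: k−4=g, b−10=r, s−4=o, e−10=u, t−4=p.

group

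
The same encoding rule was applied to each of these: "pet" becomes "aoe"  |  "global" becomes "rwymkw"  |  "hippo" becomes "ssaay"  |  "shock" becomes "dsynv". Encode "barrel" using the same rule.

mkccow

Two shifts are in play — +10 for a/e/i/o/u, +11 for every other letter.
On barrel: b(cons)+11=m, a(vowel)+10=k, r(cons)+11=c, r(cons)+11=c, e(vowel)+10=o, l(cons)+11=w.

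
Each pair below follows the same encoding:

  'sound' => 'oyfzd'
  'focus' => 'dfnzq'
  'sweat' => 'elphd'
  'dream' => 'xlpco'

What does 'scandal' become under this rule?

The output letters match the input read backwards, each shifted +11: sound reversed is dnuos. Read the word backwards and shift each letter +11.
On scandal: reverse → ladnacs; then shift: l+11=w, a+11=l, d+11=o, n+11=y, a+11=l, c+11=n, s+11=d.

wloylnd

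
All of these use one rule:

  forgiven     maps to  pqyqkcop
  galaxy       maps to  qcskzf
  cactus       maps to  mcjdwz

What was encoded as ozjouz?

excess

It's a Vigenère-style cipher with numeric key [10,2,7]: position i shifts by key[i mod 3].
Undoing it on ozjouz: o−10=e, z−2=x, j−7=c, o−10=e, u−2=s, z−7=s.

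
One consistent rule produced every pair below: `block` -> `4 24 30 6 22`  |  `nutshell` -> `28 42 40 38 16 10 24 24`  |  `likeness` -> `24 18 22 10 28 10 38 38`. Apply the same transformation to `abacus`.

b(#2)→4 and l(#12)→24: differences scale by 2, so n = 2·pos + 0. Each letter becomes 2×(its alphabet position, a=1..z=26).
For abacus: a=1→2, b=2→4, a=1→2, c=3→6, u=21→42, s=19→38.

2 4 2 6 42 38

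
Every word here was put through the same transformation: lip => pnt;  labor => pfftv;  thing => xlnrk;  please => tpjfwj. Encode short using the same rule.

wltvx

The shift depends on letter class: consonant l→p is +4, but vowel i→n is +5. Two shifts are in play — +5 for a/e/i/o/u, +4 for every other letter.
For short: s(cons)+4=w, h(cons)+4=l, o(vowel)+5=t, r(cons)+4=v, t(cons)+4=x.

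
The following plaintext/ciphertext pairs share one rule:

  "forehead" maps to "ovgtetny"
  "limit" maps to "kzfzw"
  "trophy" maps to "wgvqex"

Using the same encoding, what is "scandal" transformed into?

bdnaynk

f(5)→o(14) and o(14)→v(21) fit y≡21x+13 (mod 26); the inverse of 21 mod 26 is 5. This is an affine cipher: with a=0,…,z=25, each position x becomes (21x+13) mod 26.
On scandal: s(18)→21·18+13≡1=b; c(2)→21·2+13≡3=d; a(0)→21·0+13≡13=n; n(13)→21·13+13≡0=a; d(3)→21·3+13≡24=y; a(0)→21·0+13≡13=n; l(11)→21·11+13≡10=k (all mod 26).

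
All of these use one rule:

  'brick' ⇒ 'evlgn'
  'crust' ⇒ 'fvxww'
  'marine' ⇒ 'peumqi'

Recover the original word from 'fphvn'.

It's a Vigenère-style cipher with numeric key [3,4]: position i shifts by key[i mod 2].
Undoing it on fphvn: f−3=c, p−4=l, h−3=e, v−4=r, n−3=k.

clerk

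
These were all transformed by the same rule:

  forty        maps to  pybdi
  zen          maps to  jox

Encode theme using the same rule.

Compare letters: f→p is +10, o→y is +10, r→b is +10 — a constant shift. Each letter is shifted forward by 10 in the alphabet (a Caesar shift of +10).
For theme: t+10=d, h+10=r, e+10=o, m+10=w, e+10=o.

drowo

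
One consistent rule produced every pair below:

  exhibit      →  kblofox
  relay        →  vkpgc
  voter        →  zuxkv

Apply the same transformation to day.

The shift depends on letter class: consonant x→b is +4, but vowel e→k is +6. Vowels shift forward by 6 and consonants shift forward by 4.
Applying it to day: d(cons)+4=h, a(vowel)+6=g, y(cons)+4=c.

hgc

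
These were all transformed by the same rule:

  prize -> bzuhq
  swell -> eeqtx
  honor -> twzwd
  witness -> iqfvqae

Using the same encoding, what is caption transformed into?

Shifts by position in prize: pos 0: p→b (+12), pos 1: r→z (+8), pos 2: i→u (+12), pos 3: z→h (+8) — repeating every 2. It's a Vigenère-style cipher with numeric key [12,8]: position i shifts by key[i mod 2].
Applying it to caption: c+12=o, a+8=i, p+12=b, t+8=b, i+12=u, o+8=w, n+12=z.

oibbuwz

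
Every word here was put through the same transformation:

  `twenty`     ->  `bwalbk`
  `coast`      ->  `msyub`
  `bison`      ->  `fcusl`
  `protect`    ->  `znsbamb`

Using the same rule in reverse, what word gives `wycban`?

Treating letters as 0–25, the rule is x ↦ 7x + 24 (mod 26).
Undoing it on wycban: w(22)→15·(22−24)≡22=w; y(24)→15·(24−24)≡0=a; c(2)→15·(2−24)≡8=i; b(1)→15·(1−24)≡19=t; a(0)→15·(0−24)≡4=e; n(13)→15·(13−24)≡17=r (all mod 26).

waiter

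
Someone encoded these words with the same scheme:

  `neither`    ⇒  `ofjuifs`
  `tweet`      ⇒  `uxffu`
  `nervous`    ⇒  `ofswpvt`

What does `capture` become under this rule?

Compare letters: n→o is +1, e→f is +1, i→j is +1 — a constant shift. It's a constant shift of +1 (ROT1).
On capture: c+1=d, a+1=b, p+1=q, t+1=u, u+1=v, r+1=s, e+1=f.

dbquvsf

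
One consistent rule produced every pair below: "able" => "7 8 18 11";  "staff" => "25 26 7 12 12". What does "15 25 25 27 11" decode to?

issue

The number is (letter's place in the alphabet, a=1) + 6.
Undoing it on 15 25 25 27 11: 15→(15−6)÷1=9=i, 25→(25−6)÷1=19=s, 25→(25−6)÷1=19=s, 27→(27−6)÷1=21=u, 11→(11−6)÷1=5=e.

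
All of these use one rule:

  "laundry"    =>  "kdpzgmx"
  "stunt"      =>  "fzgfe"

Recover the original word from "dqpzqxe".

The output letters match the input read backwards, each shifted +12: laundry reversed is yrdnual. The word is reversed, then every letter is shifted forward by 12.
Undoing it on dqpzqxe: shift back: d−12=r, q−12=e, p−12=d, z−12=n, q−12=e, x−12=l, e−12=s → rednels; then reverse → slender.

slender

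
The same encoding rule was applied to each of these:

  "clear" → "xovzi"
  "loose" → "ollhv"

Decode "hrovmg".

silent

Each pair mirrors across the alphabet (c↔x, l↔o, e↔v): positions sum to 25. This is the alphabet-reversal cipher (Atbash): a becomes z, b becomes y, etc.
Reversing it on hrovmg: h↔s, r↔i, o↔l, v↔e, m↔n, g↔t.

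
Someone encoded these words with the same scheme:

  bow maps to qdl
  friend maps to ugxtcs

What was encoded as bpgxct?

Compare letters: b→q is +15, o→d is +15, w→l is +15 — a constant shift. Each letter is shifted forward by 15 in the alphabet (a Caesar shift of +15).
Undoing it on bpgxct: b−15=m, p−15=a, g−15=r, x−15=i, c−15=n, t−15=e.

marine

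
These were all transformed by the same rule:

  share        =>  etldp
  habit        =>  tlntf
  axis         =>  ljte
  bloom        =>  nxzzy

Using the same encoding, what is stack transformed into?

The rule splits by letter class: vowels +11, consonants +12.
Applying it to stack: s(cons)+12=e, t(cons)+12=f, a(vowel)+11=l, c(cons)+12=o, k(cons)+12=w.

eflow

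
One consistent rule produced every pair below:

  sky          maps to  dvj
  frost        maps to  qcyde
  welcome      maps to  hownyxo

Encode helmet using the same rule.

Vowels shift forward by 10 and consonants shift forward by 11.
On helmet: h(cons)+11=s, e(vowel)+10=o, l(cons)+11=w, m(cons)+11=x, e(vowel)+10=o, t(cons)+11=e.

sowxoe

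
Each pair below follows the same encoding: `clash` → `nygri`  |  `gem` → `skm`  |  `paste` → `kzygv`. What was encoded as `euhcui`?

cowboy

The output letters match the input read backwards, each shifted +6: clash reversed is hsalc. The word is reversed, then every letter is shifted forward by 6.
Undoing it on euhcui: shift back: e−6=y, u−6=o, h−6=b, c−6=w, u−6=o, i−6=c → yobwoc; then reverse → cowboy.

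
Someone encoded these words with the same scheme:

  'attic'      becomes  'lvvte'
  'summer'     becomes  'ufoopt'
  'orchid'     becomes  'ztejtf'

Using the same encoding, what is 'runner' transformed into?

tfpppt

The shift depends on letter class: consonant t→v is +2, but vowel a→l is +11. Two shifts are in play — +11 for a/e/i/o/u, +2 for every other letter.
On runner: r(cons)+2=t, u(vowel)+11=f, n(cons)+2=p, n(cons)+2=p, e(vowel)+11=p, r(cons)+2=t.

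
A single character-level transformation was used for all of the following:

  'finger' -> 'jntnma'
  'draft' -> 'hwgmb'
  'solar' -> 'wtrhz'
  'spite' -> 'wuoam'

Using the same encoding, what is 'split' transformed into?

wurpb

In finger: f→j is +4, i→n is +5, n→t is +6, g→n is +7 — the shift increases by 1 each position. Each letter shifts forward by (position + 4), i.e. 4, 5, 6, … — the shift grows by one for each successive letter.
For split: s+4=w, p+5=u, l+6=r, i+7=p, t+8=b.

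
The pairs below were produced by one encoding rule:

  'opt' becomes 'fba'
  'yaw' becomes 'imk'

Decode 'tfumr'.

faith

The output letters match the input read backwards, each shifted +12: opt reversed is tpo. Two steps: reverse the string, then apply a Caesar shift of +12.
Undoing it on tfumr: shift back: t−12=h, f−12=t, u−12=i, m−12=a, r−12=f → htiaf; then reverse → faith.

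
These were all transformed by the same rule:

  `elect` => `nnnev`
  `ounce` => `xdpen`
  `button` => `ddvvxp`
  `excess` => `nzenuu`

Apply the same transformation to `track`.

vtjem

The shift depends on letter class: consonant l→n is +2, but vowel e→n is +9. The rule splits by letter class: vowels +9, consonants +2.
For track: t(cons)+2=v, r(cons)+2=t, a(vowel)+9=j, c(cons)+2=e, k(cons)+2=m.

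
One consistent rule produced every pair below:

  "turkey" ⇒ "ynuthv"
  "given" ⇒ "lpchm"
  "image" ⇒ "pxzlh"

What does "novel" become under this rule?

mbchi

t(19)→y(24) and u(20)→n(13) fit y≡15x+25 (mod 26); the inverse of 15 mod 26 is 7. This is an affine cipher: with a=0,…,z=25, each position x becomes (15x+25) mod 26.
For novel: n(13)→15·13+25≡12=m; o(14)→15·14+25≡1=b; v(21)→15·21+25≡2=c; e(4)→15·4+25≡7=h; l(11)→15·11+25≡8=i (all mod 26).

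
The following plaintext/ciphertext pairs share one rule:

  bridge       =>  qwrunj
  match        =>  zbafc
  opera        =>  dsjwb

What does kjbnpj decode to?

league

b(1)→q(16) and r(17)→w(22) fit y≡15x+1 (mod 26); the inverse of 15 mod 26 is 7. Treating letters as 0–25, the rule is x ↦ 15x + 1 (mod 26).
Reversing it on kjbnpj: k(10)→7·(10−1)≡11=l; j(9)→7·(9−1)≡4=e; b(1)→7·(1−1)≡0=a; n(13)→7·(13−1)≡6=g; p(15)→7·(15−1)≡20=u; j(9)→7·(9−1)≡4=e (all mod 26).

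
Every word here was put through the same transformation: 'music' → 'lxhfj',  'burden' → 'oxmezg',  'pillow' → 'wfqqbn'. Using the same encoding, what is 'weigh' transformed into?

m(12)→l(11) and u(20)→x(23) fit y≡21x+19 (mod 26); the inverse of 21 mod 26 is 5. This is an affine cipher: with a=0,…,z=25, each position x becomes (21x+19) mod 26.
On weigh: w(22)→21·22+19≡13=n; e(4)→21·4+19≡25=z; i(8)→21·8+19≡5=f; g(6)→21·6+19≡15=p; h(7)→21·7+19≡10=k (all mod 26).

nzfpk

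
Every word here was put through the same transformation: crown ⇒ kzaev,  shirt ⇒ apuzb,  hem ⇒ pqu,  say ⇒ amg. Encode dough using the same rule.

The shift depends on letter class: consonant c→k is +8, but vowel o→a is +12. Two shifts are in play — +12 for a/e/i/o/u, +8 for every other letter.
On dough: d(cons)+8=l, o(vowel)+12=a, u(vowel)+12=g, g(cons)+8=o, h(cons)+8=p.

lagop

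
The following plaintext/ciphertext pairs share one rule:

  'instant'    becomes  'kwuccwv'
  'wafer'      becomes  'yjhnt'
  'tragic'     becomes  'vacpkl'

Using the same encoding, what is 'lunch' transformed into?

ndplj

Shifts by position in instant: pos 0: i→k (+2), pos 1: n→w (+9), pos 2: s→u (+2), pos 3: t→c (+9) — repeating every 2. The shifts repeat in a cycle of length 2: positions 0,1,… shift by +2, +9, then the pattern repeats.
On lunch: l+2=n, u+9=d, n+2=p, c+9=l, h+2=j.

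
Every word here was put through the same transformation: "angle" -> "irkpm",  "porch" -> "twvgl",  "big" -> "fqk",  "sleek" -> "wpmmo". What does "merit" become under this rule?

The shift depends on letter class: consonant n→r is +4, but vowel a→i is +8. Vowels shift forward by 8 and consonants shift forward by 4.
Applying it to merit: m(cons)+4=q, e(vowel)+8=m, r(cons)+4=v, i(vowel)+8=q, t(cons)+4=x.

qmvqx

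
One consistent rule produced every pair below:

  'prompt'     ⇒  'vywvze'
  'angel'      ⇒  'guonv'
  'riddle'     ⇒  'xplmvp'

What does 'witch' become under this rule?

Each letter shifts forward by (position + 6), i.e. 6, 7, 8, … — the shift grows by one for each successive letter.
Applying it to witch: w+6=c, i+7=p, t+8=b, c+9=l, h+10=r.

cpblr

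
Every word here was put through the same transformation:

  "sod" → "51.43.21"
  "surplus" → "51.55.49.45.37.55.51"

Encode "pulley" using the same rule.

45.55.37.37.23.63

s(#19)→51 and o(#15)→43: differences scale by 2, so n = 2·pos + 13. The formula is n = 2×(alphabet index, a=1) + 13.
On pulley: p=16→45, u=21→55, l=12→37, l=12→37, e=5→23, y=25→63.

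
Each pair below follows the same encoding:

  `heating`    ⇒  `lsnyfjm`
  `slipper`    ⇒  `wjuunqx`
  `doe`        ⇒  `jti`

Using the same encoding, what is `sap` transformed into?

ufx

The output letters match the input read backwards, each shifted +5: heating reversed is gnitaeh. The word is reversed, then every letter is shifted forward by 5.
Applying it to sap: reverse → pas; then shift: p+5=u, a+5=f, s+5=x.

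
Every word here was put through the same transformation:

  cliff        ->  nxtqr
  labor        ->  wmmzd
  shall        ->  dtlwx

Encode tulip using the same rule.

egwtb

Shifts by position in cliff: pos 0: c→n (+11), pos 1: l→x (+12), pos 2: i→t (+11), pos 3: f→q (+11), pos 4: f→r (+12) — repeating every 3. The shifts repeat in a cycle of length 3: positions 0,1,… shift by +11, +12, +11, then the pattern repeats.
On tulip: t+11=e, u+12=g, l+11=w, i+11=t, p+12=b.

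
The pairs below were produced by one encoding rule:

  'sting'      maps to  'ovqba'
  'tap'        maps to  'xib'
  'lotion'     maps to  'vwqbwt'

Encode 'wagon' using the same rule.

vwoie

The output letters match the input read backwards, each shifted +8: sting reversed is gnits. The word is reversed, then every letter is shifted forward by 8.
On wagon: reverse → nogaw; then shift: n+8=v, o+8=w, g+8=o, a+8=i, w+8=e.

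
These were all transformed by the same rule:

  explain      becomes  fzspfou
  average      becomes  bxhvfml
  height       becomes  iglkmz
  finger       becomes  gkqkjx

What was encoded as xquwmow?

In explain: e→f is +1, x→z is +2, p→s is +3, l→p is +4 — the shift increases by 1 each position. Each letter shifts forward by (position + 1), i.e. 1, 2, 3, … — the shift grows by one for each successive letter.
Decoding xquwmow: x−1=w, q−2=o, u−3=r, w−4=s, m−5=h, o−6=i, w−7=p.

worship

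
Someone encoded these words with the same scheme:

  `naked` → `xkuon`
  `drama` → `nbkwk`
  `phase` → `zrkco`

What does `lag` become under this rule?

vkq

This is a Caesar cipher with shift 10.
On lag: l+10=v, a+10=k, g+10=q.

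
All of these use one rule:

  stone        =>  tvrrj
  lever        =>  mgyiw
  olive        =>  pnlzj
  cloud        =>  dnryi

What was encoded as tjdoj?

shake

In stone: s→t is +1, t→v is +2, o→r is +3, n→r is +4 — the shift increases by 1 each position. The shift increases by 1 at each position, starting from +1: 1, 2, 3, ….
Undoing it on tjdoj: t−1=s, j−2=h, d−3=a, o−4=k, j−5=e.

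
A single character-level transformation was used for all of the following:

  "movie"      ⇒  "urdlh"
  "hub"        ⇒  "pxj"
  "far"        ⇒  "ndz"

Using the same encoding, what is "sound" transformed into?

arxvl

The shift depends on letter class: consonant m→u is +8, but vowel o→r is +3. Two shifts are in play — +3 for a/e/i/o/u, +8 for every other letter.
Applying it to sound: s(cons)+8=a, o(vowel)+3=r, u(vowel)+3=x, n(cons)+8=v, d(cons)+8=l.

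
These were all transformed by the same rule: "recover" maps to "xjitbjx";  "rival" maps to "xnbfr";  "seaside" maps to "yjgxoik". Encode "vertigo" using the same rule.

Shifts by position in recover: pos 0: r→x (+6), pos 1: e→j (+5), pos 2: c→i (+6), pos 3: o→t (+5) — repeating every 2. A repeating key of period 2 is used — shifts +6, +5 over and over.
For vertigo: v+6=b, e+5=j, r+6=x, t+5=y, i+6=o, g+5=l, o+6=u.

bjxyolu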